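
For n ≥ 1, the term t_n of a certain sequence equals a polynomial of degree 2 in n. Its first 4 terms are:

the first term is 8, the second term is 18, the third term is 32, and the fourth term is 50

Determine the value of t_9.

200

1st diffs: 10, 14, 18.
2nd diffs: 4, 4 (constant).
Newton forward-difference form: t_n = 8 + 10·C(n-1,1) + 4·C(n-1,2).
At n = 9: n-1 = 8, so t_9 = 8 + 80 + 112 = 200.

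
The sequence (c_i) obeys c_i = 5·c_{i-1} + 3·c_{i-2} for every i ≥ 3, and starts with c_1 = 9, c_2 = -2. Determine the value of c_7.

13673

Iterate the recurrence:
c_3 = 17  c_4 = 79  c_5 = 446  c_6 = 2467  c_7 = 13673.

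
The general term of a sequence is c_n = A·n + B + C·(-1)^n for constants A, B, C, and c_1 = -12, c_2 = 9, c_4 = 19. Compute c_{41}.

188

The three given values yield: A + B - C = -12; 2A + B + C = 9; 4A + B + C = 19.
Subtracting the first from the second: A + 2C = 21.
Subtracting the second from the third: 2A = 10.
Solving: C = 8, A = 5, then B = -9.
Hence c_{41} = 5·41 + (-9) + 8·(-1) = 188.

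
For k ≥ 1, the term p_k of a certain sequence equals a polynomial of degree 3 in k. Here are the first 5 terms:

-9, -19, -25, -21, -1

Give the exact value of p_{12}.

1st diffs: -10, -6, 4, 20.
2nd diffs: 4, 10, 16.
3rd diffs: 6, 6 (constant).
Newton forward-difference form: p_k = -9 + (-10)·C(k-1,1) + 4·C(k-1,2) + 6·C(k-1,3).
At k = 12: k-1 = 11, so p_{12} = -9 - 110 + 220 + 990 = 1091.

1091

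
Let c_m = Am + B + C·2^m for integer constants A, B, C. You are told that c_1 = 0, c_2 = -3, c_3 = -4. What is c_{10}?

977

Write the equations: A + B + 2C = 0; 2A + B + 4C = -3; 3A + B + 8C = -4.
Subtracting the first from the second: A + 2C = -3.
Subtracting the second from the third: A + 4C = -1.
Solving: C = 1, A = -5, then B = 3.
Therefore c_{10} = -50 + 3 + 1·1024 = 977.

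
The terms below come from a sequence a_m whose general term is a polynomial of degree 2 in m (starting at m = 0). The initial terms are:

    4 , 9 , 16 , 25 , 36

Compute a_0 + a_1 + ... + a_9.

505

1st diffs: 5, 7, 9, 11.
2nd diffs: 2, 2, 2 (constant).
So a_m = m^2 + 4m + 4.
Continuing: …, 49, 64, 81, 100, …, a_9 = 121.
Summing m = 0..9 (10 terms) gives 505.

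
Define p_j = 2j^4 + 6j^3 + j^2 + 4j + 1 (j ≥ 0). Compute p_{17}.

p_{17} = 2·17^4 + 6·17^3 + 1·17^2 + 4·17 + 1 = 196878.

196878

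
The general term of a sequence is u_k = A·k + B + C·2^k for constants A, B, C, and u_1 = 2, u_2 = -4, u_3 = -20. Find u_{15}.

The three given values yield: A + B + 2C = 2; 2A + B + 4C = -4; 3A + B + 8C = -20.
Subtracting the first from the second: A + 2C = -6.
Subtracting the second from the third: A + 4C = -16.
Solving: C = -5, A = 4, then B = 8.
Therefore u_{15} = 60 + 8 + (-5)·32768 = -163772.

-163772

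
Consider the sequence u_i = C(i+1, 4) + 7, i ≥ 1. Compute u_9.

217

C(10, 4) = 210, so u_9 = 217.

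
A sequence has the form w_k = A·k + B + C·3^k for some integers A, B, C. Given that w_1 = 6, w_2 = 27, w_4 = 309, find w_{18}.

The three given values yield: A + B + 3C = 6; 2A + B + 9C = 27; 4A + B + 81C = 309.
Subtracting the first from the second: A + 6C = 21.
Subtracting the second from the third: 2A + 72C = 282.
Solving: C = 4, A = -3, then B = -3.
Therefore w_{18} = -54 + (-3) + 4·387420489 = 1549681899.

1549681899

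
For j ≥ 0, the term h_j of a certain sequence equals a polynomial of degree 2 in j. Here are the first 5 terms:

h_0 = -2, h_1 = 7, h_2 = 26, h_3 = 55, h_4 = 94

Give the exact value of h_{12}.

1st diffs: 9, 19, 29, 39.
2nd diffs: 10, 10, 10 (constant).
Newton forward-difference form: h_j = -2 + 9·C(j,1) + 10·C(j,2).
At j = 12: j = 12, so h_{12} = -2 + 108 + 660 = 766.

766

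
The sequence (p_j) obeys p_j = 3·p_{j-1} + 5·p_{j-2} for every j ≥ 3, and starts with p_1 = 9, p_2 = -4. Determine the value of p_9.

119397

Iterate the recurrence:
p_3 = 33, p_4 = 79, p_5 = 402, p_6 = 1601, p_7 = 6813, p_8 = 28444, p_9 = 119397.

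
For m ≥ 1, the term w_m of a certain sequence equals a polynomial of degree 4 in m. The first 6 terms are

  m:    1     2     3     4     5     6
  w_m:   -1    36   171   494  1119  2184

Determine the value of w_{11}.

20619

1st diffs: 37, 135, 323, 625, 1065.
2nd diffs: 98, 188, 302, 440.
3rd diffs: 90, 114, 138.
4th diffs: 24, 24 (constant).
So w_m = m^4 + 5m^3 - 6m^2 + 5m - 6.
Evaluating at m = 11 gives w_{11} = 20619.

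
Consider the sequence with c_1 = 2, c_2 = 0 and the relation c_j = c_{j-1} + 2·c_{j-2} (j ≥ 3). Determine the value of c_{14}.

5460

Applying the relation repeatedly:
c_3 = 4  c_4 = 4  c_5 = 12  …  c_{11} = 684  c_{12} = 1364  c_{13} = 2732  c_{14} = 5460.
(Characteristic roots are 2 and -1.)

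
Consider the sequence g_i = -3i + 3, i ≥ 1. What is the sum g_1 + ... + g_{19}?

-513

Over i = 1..19: Σi = 190.
Total = (-3)·190 + (3)·19 = -513.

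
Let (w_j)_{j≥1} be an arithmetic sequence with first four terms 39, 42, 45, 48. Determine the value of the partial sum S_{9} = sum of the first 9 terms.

459

Common difference d = 3.
w_j = 39 + (j - 1)·3.
w_9 = 63; S = 9·(39 + 63)/2 = 459.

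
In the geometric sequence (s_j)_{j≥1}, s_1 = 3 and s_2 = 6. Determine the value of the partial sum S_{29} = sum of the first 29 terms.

Common ratio r = 2.
s_j = 3·2^(j-1).
S = 3·(2^29 - 1)/(2 - 1) = 3·(536870912 - 1)/(1) = 1610612733.

1610612733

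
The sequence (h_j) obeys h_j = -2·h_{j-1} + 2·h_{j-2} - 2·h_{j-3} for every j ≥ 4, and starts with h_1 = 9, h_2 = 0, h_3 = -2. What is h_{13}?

134352

Applying the relation repeatedly:
h_4 = -14, h_5 = 24, h_6 = -72, h_7 = 220, h_8 = -632, h_9 = 1848, h_{10} = -5400, h_{11} = 15760, h_{12} = -46016, h_{13} = 134352.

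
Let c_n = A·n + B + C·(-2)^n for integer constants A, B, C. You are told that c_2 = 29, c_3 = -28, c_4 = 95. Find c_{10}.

5153

Plug in n = 2, 3, 4: 2A + B + 4C = 29; 3A + B - 8C = -28; 4A + B + 16C = 95.
Subtracting the first from the second: A - 12C = -57.
Subtracting the second from the third: A + 24C = 123.
Solving: C = 5, A = 3, then B = 3.
Hence c_{10} = 3·10 + 3 + 5·1024 = 5153.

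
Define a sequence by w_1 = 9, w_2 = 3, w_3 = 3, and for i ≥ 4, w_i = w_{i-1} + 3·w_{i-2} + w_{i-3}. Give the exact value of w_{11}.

7635

w_4 = 21  w_5 = 33  w_6 = 99  w_7 = 219  w_8 = 549  w_9 = 1305  w_{10} = 3171  w_{11} = 7635.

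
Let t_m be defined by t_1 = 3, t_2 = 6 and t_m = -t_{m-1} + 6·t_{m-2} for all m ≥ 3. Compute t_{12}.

Compute successive terms:
t_3 = 12; t_4 = 24; t_5 = 48; t_6 = 96; t_7 = 192; t_8 = 384; t_9 = 768; t_{10} = 1536; t_{11} = 3072; t_{12} = 6144.
(Characteristic roots are 2 and -3.)

6144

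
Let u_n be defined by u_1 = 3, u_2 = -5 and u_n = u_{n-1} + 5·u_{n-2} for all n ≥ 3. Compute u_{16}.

Applying the relation repeatedly:
u_3 = 10, u_4 = -15, u_5 = 35, …, u_{13} = 21435, u_{14} = 45235, u_{15} = 152410, u_{16} = 378585.

378585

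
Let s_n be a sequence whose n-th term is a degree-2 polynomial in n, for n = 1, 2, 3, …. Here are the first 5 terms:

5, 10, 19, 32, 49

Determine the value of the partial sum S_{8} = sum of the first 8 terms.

1st diffs: 5, 9, 13, 17.
2nd diffs: 4, 4, 4 (constant).
So s_n = 2n^2 - n + 4.
Continuing: 70, 95, 124.
Summing n = 1..8 (8 terms) gives 404.

404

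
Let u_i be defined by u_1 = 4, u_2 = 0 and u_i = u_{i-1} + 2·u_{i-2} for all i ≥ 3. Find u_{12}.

Compute successive terms:
u_3 = 8, u_4 = 8, u_5 = 24, u_6 = 40, u_7 = 88, u_8 = 168, u_9 = 344, u_{10} = 680, u_{11} = 1368, u_{12} = 2728.
(Characteristic roots are 2 and -1.)

2728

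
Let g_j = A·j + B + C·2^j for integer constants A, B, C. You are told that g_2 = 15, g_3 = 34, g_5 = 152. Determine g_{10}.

Plug in j = 2, 3, 5: 2A + B + 4C = 15; 3A + B + 8C = 34; 5A + B + 32C = 152.
Subtracting the first from the second: A + 4C = 19.
Subtracting the second from the third: 2A + 24C = 118.
Solving: C = 5, A = -1, then B = -3.
So g_j = -1·j + (-3) + 5·2^j; at j=10 this is 5107.

5107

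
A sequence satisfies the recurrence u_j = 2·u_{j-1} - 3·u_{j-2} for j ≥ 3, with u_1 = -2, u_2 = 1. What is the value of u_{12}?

Step forward from the initial values:
u_3 = 8;  u_4 = 13;  u_5 = 2;  u_6 = -35;  u_7 = -76;  u_8 = -47;  u_9 = 134;  u_{10} = 409;  u_{11} = 416;  u_{12} = -395.

-395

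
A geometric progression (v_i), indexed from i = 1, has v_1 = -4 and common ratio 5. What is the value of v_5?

v_i = (-4)·5^(i-1).
v_5 = (-4)·5^4 = -2500.

-2500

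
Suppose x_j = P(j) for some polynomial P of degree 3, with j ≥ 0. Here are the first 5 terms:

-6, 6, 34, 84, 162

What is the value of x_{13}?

1st diffs: 12, 28, 50, 78.
2nd diffs: 16, 22, 28.
3rd diffs: 6, 6 (constant).
Newton forward-difference form: x_j = -6 + 12·C(j,1) + 16·C(j,2) + 6·C(j,3).
At j = 13: j = 13, so x_{13} = -6 + 156 + 1248 + 1716 = 3114.

3114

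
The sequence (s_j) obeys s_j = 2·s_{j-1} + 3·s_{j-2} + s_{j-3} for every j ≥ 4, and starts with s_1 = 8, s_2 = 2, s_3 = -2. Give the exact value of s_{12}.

49600

Applying the relation repeatedly:
s_4 = 10, s_5 = 16, s_6 = 60, s_7 = 178, s_8 = 552, s_9 = 1698, s_{10} = 5230, s_{11} = 16106, s_{12} = 49600.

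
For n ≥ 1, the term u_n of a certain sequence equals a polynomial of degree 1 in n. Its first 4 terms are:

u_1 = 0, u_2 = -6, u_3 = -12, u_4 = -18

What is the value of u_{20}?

-114

1st diffs: -6, -6, -6 (constant).
So u_n = -6n + 6.
Evaluating at n = 20 gives u_{20} = -114.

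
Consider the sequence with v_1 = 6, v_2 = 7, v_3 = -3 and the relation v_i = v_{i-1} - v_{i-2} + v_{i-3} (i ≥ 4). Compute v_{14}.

7

Iterate the recurrence:
v_4 = -4, v_5 = 6, v_6 = 7, …, v_{11} = -3, v_{12} = -4, v_{13} = 6, v_{14} = 7.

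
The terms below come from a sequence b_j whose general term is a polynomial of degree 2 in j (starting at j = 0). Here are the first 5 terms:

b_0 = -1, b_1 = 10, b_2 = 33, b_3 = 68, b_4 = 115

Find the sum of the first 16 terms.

8024

1st diffs: 11, 23, 35, 47.
2nd diffs: 12, 12, 12 (constant).
So b_j = 6j^2 + 5j - 1.
Continuing: …, 174, 245, 328, 423, …, b_{15} = 1424.
Summing j = 0..15 (16 terms) gives 8024.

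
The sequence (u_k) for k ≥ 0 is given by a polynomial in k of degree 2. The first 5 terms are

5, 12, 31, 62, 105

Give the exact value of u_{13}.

1st diffs: 7, 19, 31, 43.
2nd diffs: 12, 12, 12 (constant).
Newton forward-difference form: u_k = 5 + 7·C(k,1) + 12·C(k,2).
At k = 13: k = 13, so u_{13} = 5 + 91 + 936 = 1032.

1032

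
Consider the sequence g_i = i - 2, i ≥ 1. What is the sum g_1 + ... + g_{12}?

Over i = 1..12: Σi = 78.
Total = (1)·78 + (-2)·12 = 54.

54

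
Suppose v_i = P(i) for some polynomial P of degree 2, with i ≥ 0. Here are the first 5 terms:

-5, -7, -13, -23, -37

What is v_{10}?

1st diffs: -2, -6, -10, -14.
2nd diffs: -4, -4, -4 (constant).
So v_i = -2i^2 - 5.
Evaluating at i = 10 gives v_{10} = -205.

-205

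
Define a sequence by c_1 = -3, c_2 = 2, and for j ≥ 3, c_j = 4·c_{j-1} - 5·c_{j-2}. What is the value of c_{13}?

-117627

Applying the relation repeatedly:
c_3 = 23;  c_4 = 82;  c_5 = 213;  …;  c_{10} = -7438;  c_{11} = -24217;  c_{12} = -59678;  c_{13} = -117627.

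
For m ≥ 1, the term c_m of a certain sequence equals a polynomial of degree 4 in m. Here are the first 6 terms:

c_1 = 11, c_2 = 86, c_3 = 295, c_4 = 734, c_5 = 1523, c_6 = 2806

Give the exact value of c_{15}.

1st diffs: 75, 209, 439, 789, 1283.
2nd diffs: 134, 230, 350, 494.
3rd diffs: 96, 120, 144.
4th diffs: 24, 24 (constant).
So c_m = m^4 + 6m^3 + 6m^2 - 2.
Evaluating at m = 15 gives c_{15} = 72223.

72223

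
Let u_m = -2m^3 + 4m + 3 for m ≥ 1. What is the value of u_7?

u_7 = -2·7^3 + 4·7 + 3 = -655.

-655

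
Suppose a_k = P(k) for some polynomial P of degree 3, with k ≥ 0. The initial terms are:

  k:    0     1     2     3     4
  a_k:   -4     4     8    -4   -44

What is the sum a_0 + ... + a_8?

-1596

1st diffs: 8, 4, -12, -40.
2nd diffs: -4, -16, -28.
3rd diffs: -12, -12 (constant).
So a_k = -2k^3 + 4k^2 + 6k - 4.
Continuing: -124, -256, -452, -724.
Summing k = 0..8 (9 terms) gives -1596.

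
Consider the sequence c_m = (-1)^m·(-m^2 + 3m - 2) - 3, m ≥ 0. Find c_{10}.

-75

(-1)^10 = 1; -m^2 + 3m - 2 at m=10 is -72; so c_{10} = -75.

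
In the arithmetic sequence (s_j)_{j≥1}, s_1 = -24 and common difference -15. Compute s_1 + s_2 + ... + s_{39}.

-12051

s_j = -24 + (j - 1)·(-15).
s_{39} = -594; S = 39·(-24 + (-594))/2 = -12051.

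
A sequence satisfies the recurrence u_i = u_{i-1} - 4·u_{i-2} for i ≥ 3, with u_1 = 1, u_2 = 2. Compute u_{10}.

134

Applying the relation repeatedly:
u_3 = -2; u_4 = -10; u_5 = -2; u_6 = 38; u_7 = 46; u_8 = -106; u_9 = -290; u_{10} = 134.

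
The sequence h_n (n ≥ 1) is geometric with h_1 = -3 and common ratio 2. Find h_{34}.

-25769803776

h_n = (-3)·2^(n-1).
h_{34} = (-3)·2^33 = -25769803776.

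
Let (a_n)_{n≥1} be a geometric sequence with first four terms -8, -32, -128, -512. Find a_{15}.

Common ratio r = 4.
a_n = (-8)·4^(n-1).
a_{15} = (-8)·4^14 = -2147483648.

-2147483648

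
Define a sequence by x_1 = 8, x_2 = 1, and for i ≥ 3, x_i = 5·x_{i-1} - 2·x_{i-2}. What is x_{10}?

-520049

x_3 = -11, x_4 = -57, x_5 = -263, x_6 = -1201, x_7 = -5479, x_8 = -24993, x_9 = -114007, x_{10} = -520049.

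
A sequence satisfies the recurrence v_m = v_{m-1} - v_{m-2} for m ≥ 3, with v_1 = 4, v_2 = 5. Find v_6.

-1

Iterate the recurrence:
v_3 = 1, v_4 = -4, v_5 = -5, v_6 = -1.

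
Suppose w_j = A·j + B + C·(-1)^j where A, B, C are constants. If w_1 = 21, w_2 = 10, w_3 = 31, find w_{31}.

171

Write the equations: A + B - C = 21; 2A + B + C = 10; 3A + B - C = 31.
Subtracting the first from the second: A + 2C = -11.
Subtracting the second from the third: A - 2C = 21.
Solving: C = -8, A = 5, then B = 8.
Therefore w_{31} = 155 + 8 + (-8)·(-1) = 171.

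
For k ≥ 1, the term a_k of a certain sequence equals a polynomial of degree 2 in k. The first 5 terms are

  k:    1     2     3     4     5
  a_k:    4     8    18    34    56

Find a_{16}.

694

1st diffs: 4, 10, 16, 22.
2nd diffs: 6, 6, 6 (constant).
Newton forward-difference form: a_k = 4 + 4·C(k-1,1) + 6·C(k-1,2).
At k = 16: k-1 = 15, so a_{16} = 4 + 60 + 630 = 694.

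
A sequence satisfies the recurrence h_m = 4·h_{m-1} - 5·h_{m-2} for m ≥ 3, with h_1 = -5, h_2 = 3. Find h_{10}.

-11997

Iterate the recurrence:
h_3 = 37; h_4 = 133; h_5 = 347; h_6 = 723; h_7 = 1157; h_8 = 1013; h_9 = -1733; h_{10} = -11997.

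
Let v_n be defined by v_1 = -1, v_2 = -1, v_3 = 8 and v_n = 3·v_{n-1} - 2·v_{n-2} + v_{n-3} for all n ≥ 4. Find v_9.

1649

Applying the relation repeatedly:
v_4 = 25  v_5 = 58  v_6 = 132  v_7 = 305  v_8 = 709  v_9 = 1649.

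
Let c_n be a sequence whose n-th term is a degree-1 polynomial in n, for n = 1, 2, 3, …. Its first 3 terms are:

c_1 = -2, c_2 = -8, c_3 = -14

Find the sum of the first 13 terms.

1st diffs: -6, -6 (constant).
So c_n = -6n + 4.
Continuing: …, -20, -26, -32, -38, …, c_{13} = -74.
Summing n = 1..13 (13 terms) gives -494.

-494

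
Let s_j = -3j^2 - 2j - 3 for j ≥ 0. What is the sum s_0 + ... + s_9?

Over j = 0..9: Σj = 45, Σj² = 285.
Total = (-3)·285 + (-2)·45 + (-3)·10 = -975.

-975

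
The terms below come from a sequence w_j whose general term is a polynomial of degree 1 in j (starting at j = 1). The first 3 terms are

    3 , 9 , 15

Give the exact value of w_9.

51

1st diffs: 6, 6 (constant).
So w_j = 6j - 3.
Evaluating at j = 9 gives w_9 = 51.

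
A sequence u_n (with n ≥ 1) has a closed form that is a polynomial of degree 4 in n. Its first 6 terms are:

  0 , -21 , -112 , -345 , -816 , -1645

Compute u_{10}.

-11781

1st diffs: -21, -91, -233, -471, -829.
2nd diffs: -70, -142, -238, -358.
3rd diffs: -72, -96, -120.
4th diffs: -24, -24 (constant).
So u_n = -n^4 - 2n^3 + 2n^2 + 2n - 1.
Evaluating at n = 10 gives u_{10} = -11781.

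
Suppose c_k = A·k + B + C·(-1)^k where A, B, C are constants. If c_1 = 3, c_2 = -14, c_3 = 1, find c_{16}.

-28

Write the equations: A + B - C = 3; 2A + B + C = -14; 3A + B - C = 1.
Subtracting the first from the second: A + 2C = -17.
Subtracting the second from the third: A - 2C = 15.
Solving: C = -8, A = -1, then B = -4.
Hence c_{16} = -1·16 + (-4) + (-8)·1 = -28.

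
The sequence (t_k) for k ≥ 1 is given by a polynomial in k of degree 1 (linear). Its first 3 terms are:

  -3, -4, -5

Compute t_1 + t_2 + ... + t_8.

-52

1st diffs: -1, -1 (constant).
So t_k = -k - 2.
Continuing: …, -6, -7, -8, -9, …, t_8 = -10.
Summing k = 1..8 (8 terms) gives -52.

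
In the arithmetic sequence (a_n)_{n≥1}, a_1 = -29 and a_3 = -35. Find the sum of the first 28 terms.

-1946

Common difference d = (-35 - (-29)) / (3 - 1) = -3.
a_n = -29 + (n - 1)·(-3).
a_{28} = -110; S = 28·(-29 + (-110))/2 = -1946.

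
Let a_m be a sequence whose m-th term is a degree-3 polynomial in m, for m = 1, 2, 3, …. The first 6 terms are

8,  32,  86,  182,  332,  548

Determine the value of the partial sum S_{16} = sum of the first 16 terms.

1st diffs: 24, 54, 96, 150, 216.
2nd diffs: 30, 42, 54, 66.
3rd diffs: 12, 12, 12 (constant).
Newton forward-difference form: a_m = 8 + 24·C(m-1,1) + 30·C(m-1,2) + 12·C(m-1,3).
Continuing: …, 842, 1226, 1712, 2312, …, a_{16} = 8978.
Summing m = 1..16 (16 terms) gives 41648.

41648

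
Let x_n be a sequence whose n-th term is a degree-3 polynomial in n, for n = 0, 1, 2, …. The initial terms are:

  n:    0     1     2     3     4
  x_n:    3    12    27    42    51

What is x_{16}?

-2493

1st diffs: 9, 15, 15, 9.
2nd diffs: 6, 0, -6.
3rd diffs: -6, -6 (constant).
So x_n = -n^3 + 6n^2 + 4n + 3.
Evaluating at n = 16 gives x_{16} = -2493.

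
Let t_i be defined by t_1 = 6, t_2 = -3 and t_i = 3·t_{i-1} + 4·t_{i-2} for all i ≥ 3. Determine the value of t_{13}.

Iterate the recurrence:
t_3 = 15  t_4 = 33  t_5 = 159  …  t_{10} = 157281  t_{11} = 629151  t_{12} = 2516577  t_{13} = 10066335.
(Characteristic roots are 4 and -1.)

10066335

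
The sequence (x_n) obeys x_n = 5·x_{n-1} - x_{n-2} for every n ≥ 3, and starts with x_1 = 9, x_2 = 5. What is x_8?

39485

Applying the relation repeatedly:
x_3 = 16  x_4 = 75  x_5 = 359  x_6 = 1720  x_7 = 8241  x_8 = 39485.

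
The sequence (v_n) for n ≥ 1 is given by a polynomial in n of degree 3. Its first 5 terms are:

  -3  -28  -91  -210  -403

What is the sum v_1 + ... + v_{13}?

1st diffs: -25, -63, -119, -193.
2nd diffs: -38, -56, -74.
3rd diffs: -18, -18 (constant).
Newton forward-difference form: v_n = -3 + (-25)·C(n-1,1) + (-38)·C(n-1,2) + (-18)·C(n-1,3).
Continuing: …, -688, -1083, -1606, -2275, …, v_{13} = -6771.
Summing n = 1..13 (13 terms) gives -25727.

-25727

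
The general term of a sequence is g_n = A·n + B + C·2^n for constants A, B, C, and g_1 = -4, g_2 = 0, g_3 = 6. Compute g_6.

68

At n = 1, 2, 3: A + B + 2C = -4; 2A + B + 4C = 0; 3A + B + 8C = 6.
Subtracting the first from the second: A + 2C = 4.
Subtracting the second from the third: A + 4C = 6.
Solving: C = 1, A = 2, then B = -8.
Therefore g_6 = 12 + (-8) + 1·64 = 68.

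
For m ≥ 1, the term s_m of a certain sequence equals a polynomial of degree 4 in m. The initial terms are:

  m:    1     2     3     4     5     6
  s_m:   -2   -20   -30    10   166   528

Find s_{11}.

10258

1st diffs: -18, -10, 40, 156, 362.
2nd diffs: 8, 50, 116, 206.
3rd diffs: 42, 66, 90.
4th diffs: 24, 24 (constant).
Newton forward-difference form: s_m = -2 + (-18)·C(m-1,1) + 8·C(m-1,2) + 42·C(m-1,3) + 24·C(m-1,4).
At m = 11: m-1 = 10, so s_{11} = -2 - 180 + 360 + 5040 + 5040 = 10258.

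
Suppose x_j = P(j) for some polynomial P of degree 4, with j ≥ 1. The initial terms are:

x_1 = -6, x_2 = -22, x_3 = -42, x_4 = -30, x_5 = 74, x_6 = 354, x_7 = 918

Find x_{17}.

1st diffs: -16, -20, 12, 104, 280, 564.
2nd diffs: -4, 32, 92, 176, 284.
3rd diffs: 36, 60, 84, 108.
4th diffs: 24, 24, 24 (constant).
So x_j = j^4 - 4j^3 - 3j^2 + 6j - 6.
Evaluating at j = 17 gives x_{17} = 63098.

63098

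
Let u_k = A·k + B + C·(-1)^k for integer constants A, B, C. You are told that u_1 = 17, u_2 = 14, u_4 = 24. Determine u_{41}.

Plug in k = 1, 2, 4: A + B - C = 17; 2A + B + C = 14; 4A + B + C = 24.
Subtracting the first from the second: A + 2C = -3.
Subtracting the second from the third: 2A = 10.
Solving: C = -4, A = 5, then B = 8.
Hence u_{41} = 5·41 + 8 + (-4)·(-1) = 217.

217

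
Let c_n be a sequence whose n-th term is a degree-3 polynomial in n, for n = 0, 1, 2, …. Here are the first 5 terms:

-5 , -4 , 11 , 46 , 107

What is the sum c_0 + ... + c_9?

1st diffs: 1, 15, 35, 61.
2nd diffs: 14, 20, 26.
3rd diffs: 6, 6 (constant).
Newton forward-difference form: c_n = -5 + 1·C(n,1) + 14·C(n,2) + 6·C(n,3).
Continuing: …, 200, 331, 506, 731, …, c_9 = 1012.
Summing n = 0..9 (10 terms) gives 2935.

2935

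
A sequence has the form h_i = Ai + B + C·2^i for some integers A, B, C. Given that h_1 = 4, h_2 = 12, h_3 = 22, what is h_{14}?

16464

Write the equations: A + B + 2C = 4; 2A + B + 4C = 12; 3A + B + 8C = 22.
Subtracting the first from the second: A + 2C = 8.
Subtracting the second from the third: A + 4C = 10.
Solving: C = 1, A = 6, then B = -4.
Hence h_{14} = 6·14 + (-4) + 1·16384 = 16464.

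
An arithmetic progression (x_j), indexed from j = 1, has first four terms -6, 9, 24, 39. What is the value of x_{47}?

684

Common difference d = 15.
x_j = -6 + (j - 1)·15.
x_{47} = -6 + 46·15 = 684.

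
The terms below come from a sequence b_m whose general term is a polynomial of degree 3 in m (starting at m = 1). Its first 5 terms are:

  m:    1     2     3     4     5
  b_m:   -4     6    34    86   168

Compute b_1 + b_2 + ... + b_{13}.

1st diffs: 10, 28, 52, 82.
2nd diffs: 18, 24, 30.
3rd diffs: 6, 6 (constant).
Newton forward-difference form: b_m = -4 + 10·C(m-1,1) + 18·C(m-1,2) + 6·C(m-1,3).
Continuing: …, 286, 446, 654, 916, …, b_{13} = 2624.
Summing m = 1..13 (13 terms) gives 10166.

10166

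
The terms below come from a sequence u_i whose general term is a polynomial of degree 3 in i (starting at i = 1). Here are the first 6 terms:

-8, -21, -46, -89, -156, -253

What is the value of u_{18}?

1st diffs: -13, -25, -43, -67, -97.
2nd diffs: -12, -18, -24, -30.
3rd diffs: -6, -6, -6 (constant).
So u_i = -i^3 - 6i - 1.
Evaluating at i = 18 gives u_{18} = -5941.

-5941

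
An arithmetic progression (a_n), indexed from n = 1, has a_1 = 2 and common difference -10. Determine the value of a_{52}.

-508

a_n = 2 + (n - 1)·(-10).
a_{52} = 2 + 51·(-10) = -508.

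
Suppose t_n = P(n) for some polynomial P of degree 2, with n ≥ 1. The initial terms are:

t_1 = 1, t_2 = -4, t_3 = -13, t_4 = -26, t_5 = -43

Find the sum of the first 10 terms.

-695

1st diffs: -5, -9, -13, -17.
2nd diffs: -4, -4, -4 (constant).
Newton forward-difference form: t_n = 1 + (-5)·C(n-1,1) + (-4)·C(n-1,2).
Continuing: …, -64, -89, -118, -151, …, t_{10} = -188.
Summing n = 1..10 (10 terms) gives -695.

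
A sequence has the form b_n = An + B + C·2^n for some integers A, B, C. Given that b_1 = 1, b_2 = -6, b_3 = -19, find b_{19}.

The three given values yield: A + B + 2C = 1; 2A + B + 4C = -6; 3A + B + 8C = -19.
Subtracting the first from the second: A + 2C = -7.
Subtracting the second from the third: A + 4C = -13.
Solving: C = -3, A = -1, then B = 8.
So b_n = -1·n + 8 + (-3)·2^n; at n=19 this is -1572875.

-1572875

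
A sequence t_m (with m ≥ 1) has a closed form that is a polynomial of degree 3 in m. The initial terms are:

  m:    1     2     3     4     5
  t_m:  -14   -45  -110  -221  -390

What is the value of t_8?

1st diffs: -31, -65, -111, -169.
2nd diffs: -34, -46, -58.
3rd diffs: -12, -12 (constant).
So t_m = -2m^3 - 5m^2 - 2m - 5.
Evaluating at m = 8 gives t_8 = -1365.

-1365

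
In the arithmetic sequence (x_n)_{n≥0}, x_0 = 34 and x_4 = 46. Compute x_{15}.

Common difference d = (46 - 34) / (4 - 0) = 3.
x_n = 34 + (n - 0)·3.
x_{15} = 34 + 15·3 = 79.

79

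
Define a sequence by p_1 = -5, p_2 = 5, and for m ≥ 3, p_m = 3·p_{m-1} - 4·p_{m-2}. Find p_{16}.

Compute successive terms:
p_3 = 35  p_4 = 85  p_5 = 115  …  p_{13} = 41395  p_{14} = 43205  p_{15} = -35965  p_{16} = -280715.

-280715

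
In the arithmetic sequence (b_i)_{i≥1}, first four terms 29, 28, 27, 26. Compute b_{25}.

5

Common difference d = -1.
b_i = 29 + (i - 1)·(-1).
b_{25} = 29 + 24·(-1) = 5.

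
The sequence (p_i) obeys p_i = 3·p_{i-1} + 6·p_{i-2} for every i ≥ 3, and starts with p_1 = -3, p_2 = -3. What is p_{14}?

-264384243

Compute successive terms:
p_3 = -27; p_4 = -99; p_5 = -459; …; p_{11} = -3163131; p_{12} = -13829859; p_{13} = -60468363; p_{14} = -264384243.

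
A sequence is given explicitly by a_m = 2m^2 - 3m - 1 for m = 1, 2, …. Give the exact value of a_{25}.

a_{25} = 2·25^2 - 3·25 - 1 = 1174.

1174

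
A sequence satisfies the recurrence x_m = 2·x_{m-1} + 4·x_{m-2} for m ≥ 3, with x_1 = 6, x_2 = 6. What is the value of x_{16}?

134086656

Applying the relation repeatedly:
x_3 = 36  x_4 = 96  x_5 = 336  …  x_{13} = 3956736  x_{14} = 12804096  x_{15} = 41435136  x_{16} = 134086656.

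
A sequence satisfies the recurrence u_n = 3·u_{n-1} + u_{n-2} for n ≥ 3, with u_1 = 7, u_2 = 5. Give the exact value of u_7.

2563

Applying the relation repeatedly:
u_3 = 22  u_4 = 71  u_5 = 235  u_6 = 776  u_7 = 2563.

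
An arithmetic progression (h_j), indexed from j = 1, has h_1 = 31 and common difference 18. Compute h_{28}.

h_j = 31 + (j - 1)·18.
h_{28} = 31 + 27·18 = 517.

517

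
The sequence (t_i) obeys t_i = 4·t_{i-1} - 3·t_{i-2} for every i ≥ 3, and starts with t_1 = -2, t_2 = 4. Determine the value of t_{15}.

14348902

Compute successive terms:
t_3 = 22, t_4 = 76, t_5 = 238, …, t_{12} = 531436, t_{13} = 1594318, t_{14} = 4782964, t_{15} = 14348902.
(Characteristic roots are 3 and 1.)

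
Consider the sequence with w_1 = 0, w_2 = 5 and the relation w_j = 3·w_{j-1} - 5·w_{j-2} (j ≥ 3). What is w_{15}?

-179985

Applying the relation repeatedly:
w_3 = 15; w_4 = 20; w_5 = -15; …; w_{12} = 4895; w_{13} = -26640; w_{14} = -104395; w_{15} = -179985.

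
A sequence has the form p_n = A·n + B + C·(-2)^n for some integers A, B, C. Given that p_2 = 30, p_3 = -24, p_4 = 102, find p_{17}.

-655260

The three given values yield: 2A + B + 4C = 30; 3A + B - 8C = -24; 4A + B + 16C = 102.
Subtracting the first from the second: A - 12C = -54.
Subtracting the second from the third: A + 24C = 126.
Solving: C = 5, A = 6, then B = -2.
So p_n = 6·n + (-2) + 5·(-2)^n; at n=17 this is -655260.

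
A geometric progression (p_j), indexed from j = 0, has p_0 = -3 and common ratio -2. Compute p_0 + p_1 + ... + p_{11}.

4095

p_j = (-3)·(-2)^(j-0).
S = (-3)·((-2)^12 - 1)/(-2 - 1) = (-3)·(4096 - 1)/(-3) = 4095.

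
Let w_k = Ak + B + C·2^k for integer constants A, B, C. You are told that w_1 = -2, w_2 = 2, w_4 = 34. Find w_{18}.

Write the equations: A + B + 2C = -2; 2A + B + 4C = 2; 4A + B + 16C = 34.
Subtracting the first from the second: A + 2C = 4.
Subtracting the second from the third: 2A + 12C = 32.
Solving: C = 3, A = -2, then B = -6.
Therefore w_{18} = -36 + (-6) + 3·262144 = 786390.

786390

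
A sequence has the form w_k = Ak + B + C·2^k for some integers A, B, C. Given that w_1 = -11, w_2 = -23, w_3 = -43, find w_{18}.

-1048647

Write the equations: A + B + 2C = -11; 2A + B + 4C = -23; 3A + B + 8C = -43.
Subtracting the first from the second: A + 2C = -12.
Subtracting the second from the third: A + 4C = -20.
Solving: C = -4, A = -4, then B = 1.
Therefore w_{18} = -72 + 1 + (-4)·262144 = -1048647.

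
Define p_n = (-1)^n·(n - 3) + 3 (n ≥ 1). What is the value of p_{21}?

(-1)^21 = -1; n - 3 at n=21 is 18; so p_{21} = -15.

-15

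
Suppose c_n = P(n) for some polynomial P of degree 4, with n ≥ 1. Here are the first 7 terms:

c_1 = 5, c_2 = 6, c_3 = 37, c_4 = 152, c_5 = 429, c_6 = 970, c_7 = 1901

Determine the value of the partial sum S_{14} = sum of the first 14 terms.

1st diffs: 1, 31, 115, 277, 541, 931.
2nd diffs: 30, 84, 162, 264, 390.
3rd diffs: 54, 78, 102, 126.
4th diffs: 24, 24, 24 (constant).
Newton forward-difference form: c_n = 5 + 1·C(n-1,1) + 30·C(n-1,2) + 54·C(n-1,3) + 24·C(n-1,4).
Continuing: …, 3372, 5557, 8654, 12885, …, c_{14} = 34962.
Summing n = 1..14 (14 terms) gives 113183.

113183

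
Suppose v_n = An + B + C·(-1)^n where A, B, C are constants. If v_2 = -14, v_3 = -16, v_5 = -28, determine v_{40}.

-242

At n = 2, 3, 5: 2A + B + C = -14; 3A + B - C = -16; 5A + B - C = -28.
Subtracting the first from the second: A - 2C = -2.
Subtracting the second from the third: 2A = -12.
Solving: C = -2, A = -6, then B = 0.
Therefore v_{40} = -240 + 0 + (-2)·1 = -242.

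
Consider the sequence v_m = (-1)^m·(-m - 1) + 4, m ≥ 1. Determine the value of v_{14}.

-11

(-1)^14 = 1; -m - 1 at m=14 is -15; so v_{14} = -11.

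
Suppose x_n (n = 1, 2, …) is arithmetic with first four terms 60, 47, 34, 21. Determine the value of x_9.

-44

Common difference d = -13.
x_n = 60 + (n - 1)·(-13).
x_9 = 60 + 8·(-13) = -44.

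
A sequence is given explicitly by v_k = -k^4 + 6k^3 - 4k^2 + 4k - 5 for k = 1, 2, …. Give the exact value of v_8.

-1253

v_8 = -1·8^4 + 6·8^3 - 4·8^2 + 4·8 - 5 = -1253.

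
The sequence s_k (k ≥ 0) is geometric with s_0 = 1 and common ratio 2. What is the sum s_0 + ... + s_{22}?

s_k = 1·2^(k-0).
S = 1·(2^23 - 1)/(2 - 1) = 1·(8388608 - 1)/(1) = 8388607.

8388607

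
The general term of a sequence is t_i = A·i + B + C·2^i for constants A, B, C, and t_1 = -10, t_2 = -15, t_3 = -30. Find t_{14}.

-81855

Plug in i = 1, 2, 3: A + B + 2C = -10; 2A + B + 4C = -15; 3A + B + 8C = -30.
Subtracting the first from the second: A + 2C = -5.
Subtracting the second from the third: A + 4C = -15.
Solving: C = -5, A = 5, then B = -5.
So t_i = 5·i + (-5) + (-5)·2^i; at i=14 this is -81855.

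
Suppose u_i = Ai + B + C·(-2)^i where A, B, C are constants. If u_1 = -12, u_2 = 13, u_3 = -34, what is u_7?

At i = 1, 2, 3: A + B - 2C = -12; 2A + B + 4C = 13; 3A + B - 8C = -34.
Subtracting the first from the second: A + 6C = 25.
Subtracting the second from the third: A - 12C = -47.
Solving: C = 4, A = 1, then B = -5.
So u_i = 1·i + (-5) + 4·(-2)^i; at i=7 this is -510.

-510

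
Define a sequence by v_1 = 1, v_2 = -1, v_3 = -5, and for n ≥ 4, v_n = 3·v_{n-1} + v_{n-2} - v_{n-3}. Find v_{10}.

-18897

Step forward from the initial values:
v_4 = -17; v_5 = -55; v_6 = -177; v_7 = -569; v_8 = -1829; v_9 = -5879; v_{10} = -18897.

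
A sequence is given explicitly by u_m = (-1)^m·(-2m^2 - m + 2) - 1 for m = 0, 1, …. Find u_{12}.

-299

(-1)^12 = 1; -2m^2 - m + 2 at m=12 is -298; so u_{12} = -299.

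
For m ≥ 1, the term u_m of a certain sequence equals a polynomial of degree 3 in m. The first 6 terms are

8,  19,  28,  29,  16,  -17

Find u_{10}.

-469

1st diffs: 11, 9, 1, -13, -33.
2nd diffs: -2, -8, -14, -20.
3rd diffs: -6, -6, -6 (constant).
Newton forward-difference form: u_m = 8 + 11·C(m-1,1) + (-2)·C(m-1,2) + (-6)·C(m-1,3).
At m = 10: m-1 = 9, so u_{10} = 8 + 99 - 72 - 504 = -469.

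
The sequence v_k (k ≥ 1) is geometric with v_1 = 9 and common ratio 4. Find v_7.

36864

v_k = 9·4^(k-1).
v_7 = 9·4^6 = 36864.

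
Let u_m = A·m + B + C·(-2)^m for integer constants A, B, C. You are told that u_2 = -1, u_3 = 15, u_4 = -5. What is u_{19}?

524359

The three given values yield: 2A + B + 4C = -1; 3A + B - 8C = 15; 4A + B + 16C = -5.
Subtracting the first from the second: A - 12C = 16.
Subtracting the second from the third: A + 24C = -20.
Solving: C = -1, A = 4, then B = -5.
So u_m = 4·m + (-5) + (-1)·(-2)^m; at m=19 this is 524359.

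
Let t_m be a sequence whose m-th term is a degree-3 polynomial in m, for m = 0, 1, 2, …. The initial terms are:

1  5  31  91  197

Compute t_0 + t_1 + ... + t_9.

5350

1st diffs: 4, 26, 60, 106.
2nd diffs: 22, 34, 46.
3rd diffs: 12, 12 (constant).
Newton forward-difference form: t_m = 1 + 4·C(m,1) + 22·C(m,2) + 12·C(m,3).
Continuing: …, 361, 595, 911, 1321, …, t_9 = 1837.
Summing m = 0..9 (10 terms) gives 5350.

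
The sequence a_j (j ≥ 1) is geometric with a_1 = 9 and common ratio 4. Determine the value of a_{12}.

a_j = 9·4^(j-1).
a_{12} = 9·4^11 = 37748736.

37748736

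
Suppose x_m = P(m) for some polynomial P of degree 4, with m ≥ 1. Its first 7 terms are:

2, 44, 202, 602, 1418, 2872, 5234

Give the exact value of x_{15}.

105058

1st diffs: 42, 158, 400, 816, 1454, 2362.
2nd diffs: 116, 242, 416, 638, 908.
3rd diffs: 126, 174, 222, 270.
4th diffs: 48, 48, 48 (constant).
Newton forward-difference form: x_m = 2 + 42·C(m-1,1) + 116·C(m-1,2) + 126·C(m-1,3) + 48·C(m-1,4).
At m = 15: m-1 = 14, so x_{15} = 2 + 588 + 10556 + 45864 + 48048 = 105058.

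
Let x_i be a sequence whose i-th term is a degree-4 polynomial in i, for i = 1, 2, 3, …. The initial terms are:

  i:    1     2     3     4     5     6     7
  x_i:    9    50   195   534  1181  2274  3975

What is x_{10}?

14706

1st diffs: 41, 145, 339, 647, 1093, 1701.
2nd diffs: 104, 194, 308, 446, 608.
3rd diffs: 90, 114, 138, 162.
4th diffs: 24, 24, 24 (constant).
So x_i = i^4 + 5i^3 - 3i^2 + 6.
Evaluating at i = 10 gives x_{10} = 14706.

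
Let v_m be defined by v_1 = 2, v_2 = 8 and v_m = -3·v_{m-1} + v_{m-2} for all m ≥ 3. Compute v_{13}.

-3455278

Iterate the recurrence:
v_3 = -22; v_4 = 74; v_5 = -244; …; v_{10} = 95906; v_{11} = -316756; v_{12} = 1046174; v_{13} = -3455278.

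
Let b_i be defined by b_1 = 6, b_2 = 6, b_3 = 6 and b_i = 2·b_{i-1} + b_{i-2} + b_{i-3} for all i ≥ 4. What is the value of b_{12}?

41136

Iterate the recurrence:
b_4 = 24;  b_5 = 60;  b_6 = 150;  b_7 = 384;  b_8 = 978;  b_9 = 2490;  b_{10} = 6342;  b_{11} = 16152;  b_{12} = 41136.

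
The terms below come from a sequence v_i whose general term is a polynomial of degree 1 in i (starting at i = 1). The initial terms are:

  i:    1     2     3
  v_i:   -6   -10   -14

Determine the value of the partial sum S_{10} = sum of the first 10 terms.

1st diffs: -4, -4 (constant).
So v_i = -4i - 2.
Continuing: …, -18, -22, -26, -30, …, v_{10} = -42.
Summing i = 1..10 (10 terms) gives -240.

-240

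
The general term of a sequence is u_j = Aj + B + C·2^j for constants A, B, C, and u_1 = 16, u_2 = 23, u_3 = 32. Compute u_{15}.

The three given values yield: A + B + 2C = 16; 2A + B + 4C = 23; 3A + B + 8C = 32.
Subtracting the first from the second: A + 2C = 7.
Subtracting the second from the third: A + 4C = 9.
Solving: C = 1, A = 5, then B = 9.
Hence u_{15} = 5·15 + 9 + 1·32768 = 32852.

32852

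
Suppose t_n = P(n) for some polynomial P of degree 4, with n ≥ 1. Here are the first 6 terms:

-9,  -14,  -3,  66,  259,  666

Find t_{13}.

22107

1st diffs: -5, 11, 69, 193, 407.
2nd diffs: 16, 58, 124, 214.
3rd diffs: 42, 66, 90.
4th diffs: 24, 24 (constant).
Newton forward-difference form: t_n = -9 + (-5)·C(n-1,1) + 16·C(n-1,2) + 42·C(n-1,3) + 24·C(n-1,4).
At n = 13: n-1 = 12, so t_{13} = -9 - 60 + 1056 + 9240 + 11880 = 22107.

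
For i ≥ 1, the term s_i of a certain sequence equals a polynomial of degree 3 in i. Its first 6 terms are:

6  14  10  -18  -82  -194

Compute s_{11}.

1st diffs: 8, -4, -28, -64, -112.
2nd diffs: -12, -24, -36, -48.
3rd diffs: -12, -12, -12 (constant).
So s_i = -2i^3 + 6i^2 + 4i - 2.
Evaluating at i = 11 gives s_{11} = -1894.

-1894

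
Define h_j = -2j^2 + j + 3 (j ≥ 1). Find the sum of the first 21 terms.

Over j = 1..21: Σj = 231, Σj² = 3311.
Total = (-2)·3311 + (1)·231 + (3)·21 = -6328.

-6328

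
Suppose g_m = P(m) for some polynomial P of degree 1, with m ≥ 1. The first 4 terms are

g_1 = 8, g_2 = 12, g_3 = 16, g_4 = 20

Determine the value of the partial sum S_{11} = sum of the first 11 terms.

1st diffs: 4, 4, 4 (constant).
So g_m = 4m + 4.
Continuing: …, 24, 28, 32, 36, …, g_{11} = 48.
Summing m = 1..11 (11 terms) gives 308.

308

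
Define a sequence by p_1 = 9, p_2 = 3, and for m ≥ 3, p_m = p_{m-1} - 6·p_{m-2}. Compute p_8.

-4677

Iterate the recurrence:
p_3 = -51; p_4 = -69; p_5 = 237; p_6 = 651; p_7 = -771; p_8 = -4677.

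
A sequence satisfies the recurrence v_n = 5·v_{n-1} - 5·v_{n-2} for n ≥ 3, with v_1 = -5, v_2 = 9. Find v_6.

4350

Compute successive terms:
v_3 = 70, v_4 = 305, v_5 = 1175, v_6 = 4350.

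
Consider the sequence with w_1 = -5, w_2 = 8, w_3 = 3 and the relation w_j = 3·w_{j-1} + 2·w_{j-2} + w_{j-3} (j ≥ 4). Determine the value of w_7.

963

Applying the relation repeatedly:
w_4 = 20;  w_5 = 74;  w_6 = 265;  w_7 = 963.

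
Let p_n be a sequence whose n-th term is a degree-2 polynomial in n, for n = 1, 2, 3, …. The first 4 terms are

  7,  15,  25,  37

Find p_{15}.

1st diffs: 8, 10, 12.
2nd diffs: 2, 2 (constant).
Newton forward-difference form: p_n = 7 + 8·C(n-1,1) + 2·C(n-1,2).
At n = 15: n-1 = 14, so p_{15} = 7 + 112 + 182 = 301.

301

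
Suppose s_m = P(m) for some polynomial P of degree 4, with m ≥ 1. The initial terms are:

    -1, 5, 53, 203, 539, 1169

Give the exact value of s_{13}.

27923

1st diffs: 6, 48, 150, 336, 630.
2nd diffs: 42, 102, 186, 294.
3rd diffs: 60, 84, 108.
4th diffs: 24, 24 (constant).
So s_m = m^4 - 4m^2 + 3m - 1.
Evaluating at m = 13 gives s_{13} = 27923.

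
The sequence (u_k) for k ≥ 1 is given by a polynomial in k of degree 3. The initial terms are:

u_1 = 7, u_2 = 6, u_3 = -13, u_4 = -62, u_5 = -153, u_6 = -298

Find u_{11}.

-2253

1st diffs: -1, -19, -49, -91, -145.
2nd diffs: -18, -30, -42, -54.
3rd diffs: -12, -12, -12 (constant).
So u_k = -2k^3 + 3k^2 + 4k + 2.
Evaluating at k = 11 gives u_{11} = -2253.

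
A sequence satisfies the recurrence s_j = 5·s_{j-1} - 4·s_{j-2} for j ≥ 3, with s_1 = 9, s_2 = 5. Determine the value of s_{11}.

-1398091

Step forward from the initial values:
s_3 = -11, s_4 = -75, s_5 = -331, s_6 = -1355, s_7 = -5451, s_8 = -21835, s_9 = -87371, s_{10} = -349515, s_{11} = -1398091.
(Characteristic roots are 4 and 1.)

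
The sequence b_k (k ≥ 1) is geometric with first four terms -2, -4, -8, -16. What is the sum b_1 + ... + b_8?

Common ratio r = 2.
b_k = (-2)·2^(k-1).
S = (-2)·(2^8 - 1)/(2 - 1) = (-2)·(256 - 1)/(1) = -510.

-510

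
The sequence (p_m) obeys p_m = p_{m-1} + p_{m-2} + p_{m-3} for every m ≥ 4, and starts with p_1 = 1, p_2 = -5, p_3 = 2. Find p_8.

-22

Applying the relation repeatedly:
p_4 = -2  p_5 = -5  p_6 = -5  p_7 = -12  p_8 = -22.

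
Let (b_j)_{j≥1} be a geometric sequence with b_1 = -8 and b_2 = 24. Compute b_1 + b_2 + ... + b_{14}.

Common ratio r = -3.
b_j = (-8)·(-3)^(j-1).
S = (-8)·((-3)^14 - 1)/(-3 - 1) = (-8)·(4782969 - 1)/(-4) = 9565936.

9565936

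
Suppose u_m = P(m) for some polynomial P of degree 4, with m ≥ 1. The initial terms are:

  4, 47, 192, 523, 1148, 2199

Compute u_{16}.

82339

1st diffs: 43, 145, 331, 625, 1051.
2nd diffs: 102, 186, 294, 426.
3rd diffs: 84, 108, 132.
4th diffs: 24, 24 (constant).
Newton forward-difference form: u_m = 4 + 43·C(m-1,1) + 102·C(m-1,2) + 84·C(m-1,3) + 24·C(m-1,4).
At m = 16: m-1 = 15, so u_{16} = 4 + 645 + 10710 + 38220 + 32760 = 82339.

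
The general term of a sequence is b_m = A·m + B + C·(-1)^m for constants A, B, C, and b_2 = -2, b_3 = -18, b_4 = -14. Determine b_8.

-38

Plug in m = 2, 3, 4: 2A + B + C = -2; 3A + B - C = -18; 4A + B + C = -14.
Subtracting the first from the second: A - 2C = -16.
Subtracting the second from the third: A + 2C = 4.
Solving: C = 5, A = -6, then B = 5.
Therefore b_8 = -48 + 5 + 5·1 = -38.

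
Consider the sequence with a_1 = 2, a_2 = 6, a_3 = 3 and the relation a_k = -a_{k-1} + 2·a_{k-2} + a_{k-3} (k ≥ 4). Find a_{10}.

167

Compute successive terms:
a_4 = 11  a_5 = 1  a_6 = 24  a_7 = -11  a_8 = 60  a_9 = -58  a_{10} = 167.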